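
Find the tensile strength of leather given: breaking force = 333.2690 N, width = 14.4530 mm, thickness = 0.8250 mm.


Formula: TS = force / (width * thickness)
Substituting: TS = 333.2690 / (14.4530 * 0.8250)
Result: 27.9501 N/mm^2


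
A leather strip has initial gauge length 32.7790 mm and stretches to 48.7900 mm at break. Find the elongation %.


Formula: Elongation = (Lf - L0) / L0 * 100
Substituting: Elongation = (48.7900 - 32.7790) / 32.7790 * 100
Result: 48.8453 %


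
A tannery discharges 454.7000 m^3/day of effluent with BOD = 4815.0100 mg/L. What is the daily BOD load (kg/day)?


Formula: BOD_load = volume * conc / 1000
Substituting: BOD_load = 454.7000 * 4815.0100 / 1000
Result: 2189.3850 kg/day


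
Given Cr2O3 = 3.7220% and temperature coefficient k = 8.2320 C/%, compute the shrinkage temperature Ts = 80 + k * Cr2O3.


Formula: Ts = 80 + k * Cr2O3
Substituting: Ts = 80 + 8.2320 * 3.7220
Result: 110.6395 C


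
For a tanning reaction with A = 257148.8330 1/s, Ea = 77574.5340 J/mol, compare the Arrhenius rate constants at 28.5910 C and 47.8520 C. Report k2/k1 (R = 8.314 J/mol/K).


T1 = 28.5910 + 273.15 = 301.7410 K; T2 = 47.8520 + 273.15 = 321.0020 K
k1 = A * exp(-Ea/(R*T1)) = 257148.8330 * exp(-77574.5340/(8.314*301.7410)) = 9.5655e-09 1/s
k2 = A * exp(-Ea/(R*T2)) = 257148.8330 * exp(-77574.5340/(8.314*321.0020)) = 6.1166e-08 1/s
k2/k1 = 6.1166e-08 / 9.5655e-09 = 6.3945


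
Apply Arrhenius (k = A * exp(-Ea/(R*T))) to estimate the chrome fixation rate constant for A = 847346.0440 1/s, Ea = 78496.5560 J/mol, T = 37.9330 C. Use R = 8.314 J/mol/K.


T_K = T_C + 273.15 = 37.9330 + 273.15 = 311.0830 K
exponent = -Ea / (R * T_K) = -78496.5560 / (8.314 * 311.0830) = -30.3504
k = A * exp(exponent) = 847346.0440 * exp(-30.3504) = 5.5854e-08 1/s


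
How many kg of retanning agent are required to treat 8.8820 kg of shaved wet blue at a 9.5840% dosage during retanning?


Formula: Retan = substrate * pct / 100
Substituting: Retan = 8.8820 * 9.5840 / 100
Result: 0.8513 kg


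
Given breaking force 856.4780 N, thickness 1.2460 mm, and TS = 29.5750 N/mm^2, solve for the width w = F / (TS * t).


Formula: w = F / (TS * t)
Substituting: w = 856.4780 / (29.5750 * 1.2460)
Result: 23.2420 mm


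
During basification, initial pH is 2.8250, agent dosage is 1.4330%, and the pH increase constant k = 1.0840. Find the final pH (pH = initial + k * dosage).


Formula: pH_final = pH_initial + k * base_pct
Substituting: pH_final = 2.8250 + 1.0840 * 1.4330
Result: 4.3784


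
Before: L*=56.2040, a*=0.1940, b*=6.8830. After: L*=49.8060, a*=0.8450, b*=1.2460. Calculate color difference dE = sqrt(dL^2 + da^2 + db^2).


dL = -6.3980, da = 0.6510, db = -5.6370
dE = sqrt((-6.3980)^2 + 0.6510^2 + (-5.6370)^2) = 8.5518


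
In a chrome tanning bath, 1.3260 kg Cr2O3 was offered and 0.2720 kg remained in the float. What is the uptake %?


Formula: Uptake = (offered - residual) / offered * 100
Substituting: Uptake = (1.3260 - 0.2720) / 1.3260 * 100
Result: 79.4872 %


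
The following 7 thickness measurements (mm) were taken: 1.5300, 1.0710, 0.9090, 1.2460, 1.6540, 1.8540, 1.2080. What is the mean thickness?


Formula: Average = sum / n
Substituting: Average = 9.4720 / 7
Result: 1.3531 mm


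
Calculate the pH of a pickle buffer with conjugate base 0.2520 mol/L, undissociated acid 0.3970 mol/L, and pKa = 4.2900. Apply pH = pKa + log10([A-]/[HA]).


ratio = [A-] / [HA] = 0.2520 / 0.3970 = 0.6348
log10(ratio) = -0.1974
pH = pKa + log10(ratio) = 4.2900 - 0.1974 = 4.0926


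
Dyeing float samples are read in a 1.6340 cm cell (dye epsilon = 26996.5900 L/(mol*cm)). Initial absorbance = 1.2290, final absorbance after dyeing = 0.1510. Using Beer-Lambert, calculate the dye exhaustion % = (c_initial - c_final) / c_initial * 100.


c_initial = A_i / (epsilon * l) = 1.2290 / (26996.5900 * 1.6340) = 2.7861e-05 mol/L
c_final = A_f / (epsilon * l) = 0.1510 / (26996.5900 * 1.6340) = 3.4231e-06 mol/L
Exhaustion = (c_initial - c_final) / c_initial * 100 = (2.7861e-05 - 3.4231e-06) / 2.7861e-05 * 100 = 87.7136 %


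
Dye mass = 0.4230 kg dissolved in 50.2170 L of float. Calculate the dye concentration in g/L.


Formula: Conc = dye_mass(kg) / volume(L) * 1000
Substituting: Conc = 0.4230 / 50.2170 * 1000
Result: 8.4234 g/L


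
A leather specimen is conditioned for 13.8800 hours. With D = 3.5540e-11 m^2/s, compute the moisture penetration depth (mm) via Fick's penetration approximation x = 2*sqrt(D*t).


t = 13.8800 hr * 3600 = 49968.0000 s
D * t = 3.5540e-11 * 49968.0000 = 1.7759e-06
x = 2 * sqrt(D*t) = 2 * sqrt(1.7759e-06) = 0.00266523 m = 2.6652 mm


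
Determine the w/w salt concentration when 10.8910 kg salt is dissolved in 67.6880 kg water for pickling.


Formula: Conc = salt / (water + salt) * 100
Substituting: Conc = 10.8910 / (67.6880 + 10.8910) * 100
Result: 13.8599 %


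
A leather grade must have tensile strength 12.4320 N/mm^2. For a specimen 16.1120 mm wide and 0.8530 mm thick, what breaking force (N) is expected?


Formula: F = TS * w * t
Substituting: F = 12.4320 * 16.1120 * 0.8530
Result: 170.8596 N


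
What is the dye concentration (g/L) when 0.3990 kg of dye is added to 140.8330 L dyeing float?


Formula: Conc = dye_mass(kg) / volume(L) * 1000
Substituting: Conc = 0.3990 / 140.8330 * 1000
Result: 2.8331 g/L


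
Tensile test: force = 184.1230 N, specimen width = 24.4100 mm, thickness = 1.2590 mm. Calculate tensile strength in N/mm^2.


Formula: TS = force / (width * thickness)
Substituting: TS = 184.1230 / (24.4100 * 1.2590)
Result: 5.9912 N/mm^2


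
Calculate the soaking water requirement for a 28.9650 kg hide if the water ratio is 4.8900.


Formula: Water = hide_weight * ratio
Substituting: Water = 28.9650 * 4.8900
Result: 141.6388 kg


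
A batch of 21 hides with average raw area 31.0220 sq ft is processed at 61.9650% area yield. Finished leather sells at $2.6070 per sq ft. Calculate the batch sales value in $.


Raw_total = N * avg_area = 21 * 31.0220 = 651.4620 sq ft
Finished = Raw_total * yield / 100 = 651.4620 * 61.9650 / 100 = 403.6784 sq ft
Value = Finished * price = 403.6784 * 2.6070 = 1052.3897 $


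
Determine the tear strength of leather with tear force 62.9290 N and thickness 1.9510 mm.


Formula: Tear strength = force / thickness
Substituting: Tear strength = 62.9290 / 1.9510
Result: 32.2547 N/mm


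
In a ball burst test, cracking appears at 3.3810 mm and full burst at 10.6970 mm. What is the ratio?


Formula: Ratio = crack / burst
Substituting: Ratio = 3.3810 / 10.6970
Result: 0.3161


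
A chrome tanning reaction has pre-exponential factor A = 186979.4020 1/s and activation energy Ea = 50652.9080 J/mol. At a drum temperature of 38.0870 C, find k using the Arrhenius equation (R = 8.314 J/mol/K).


T_K = T_C + 273.15 = 38.0870 + 273.15 = 311.2370 K
exponent = -Ea / (R * T_K) = -50652.9080 / (8.314 * 311.2370) = -19.5751
k = A * exp(exponent) = 186979.4020 * exp(-19.5751) = 5.8946e-04 1/s


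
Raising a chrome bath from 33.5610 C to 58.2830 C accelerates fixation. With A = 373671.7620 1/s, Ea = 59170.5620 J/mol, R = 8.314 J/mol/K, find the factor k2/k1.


T1 = 33.5610 + 273.15 = 306.7110 K; T2 = 58.2830 + 273.15 = 331.4330 K
k1 = A * exp(-Ea/(R*T1)) = 373671.7620 * exp(-59170.5620/(8.314*306.7110)) = 3.1264e-05 1/s
k2 = A * exp(-Ea/(R*T2)) = 373671.7620 * exp(-59170.5620/(8.314*331.4330)) = 1.7649e-04 1/s
k2/k1 = 1.7649e-04 / 3.1264e-05 = 5.6453


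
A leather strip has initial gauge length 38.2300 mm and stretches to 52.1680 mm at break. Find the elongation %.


Formula: Elongation = (Lf - L0) / L0 * 100
Substituting: Elongation = (52.1680 - 38.2300) / 38.2300 * 100
Result: 36.4583 %


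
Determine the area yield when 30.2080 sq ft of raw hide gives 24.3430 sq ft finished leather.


Formula: Yield = finished / raw * 100
Substituting: Yield = 24.3430 / 30.2080 * 100
Result: 80.5846 %


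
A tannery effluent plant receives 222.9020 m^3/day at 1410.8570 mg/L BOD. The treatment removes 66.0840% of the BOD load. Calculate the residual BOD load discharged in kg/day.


Load_in = volume * conc / 1000 = 222.9020 * 1410.8570 / 1000 = 314.4828 kg/day
Removed = Load_in * eff / 100 = 314.4828 * 66.0840 / 100 = 207.8228 kg/day
Load_out = Load_in - Removed = 314.4828 - 207.8228 = 106.6600 kg/day


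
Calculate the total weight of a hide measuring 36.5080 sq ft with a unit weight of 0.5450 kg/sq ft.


Formula: Weight = area * weight_per_sqft
Substituting: Weight = 36.5080 * 0.5450
Result: 19.8969 kg


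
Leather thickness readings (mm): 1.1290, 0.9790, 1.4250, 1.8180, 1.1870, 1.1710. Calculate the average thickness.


Formula: Average = sum / n
Substituting: Average = 7.7090 / 6
Result: 1.2848 mm


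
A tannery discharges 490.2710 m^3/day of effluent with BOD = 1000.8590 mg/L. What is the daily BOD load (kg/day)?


Formula: BOD_load = volume * conc / 1000
Substituting: BOD_load = 490.2710 * 1000.8590 / 1000
Result: 490.6921 kg/day


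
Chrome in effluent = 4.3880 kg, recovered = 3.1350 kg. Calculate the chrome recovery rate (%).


Formula: Recovery = recovered / input * 100
Substituting: Recovery = 3.1350 / 4.3880 * 100
Result: 71.4448 %


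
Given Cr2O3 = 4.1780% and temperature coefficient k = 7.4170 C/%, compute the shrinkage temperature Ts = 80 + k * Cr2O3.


Formula: Ts = 80 + k * Cr2O3
Substituting: Ts = 80 + 7.4170 * 4.1780
Result: 110.9882 C


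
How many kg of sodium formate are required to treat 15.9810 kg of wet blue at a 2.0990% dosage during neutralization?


Formula: Neutralizer = substrate * pct / 100
Substituting: Neutralizer = 15.9810 * 2.0990 / 100
Result: 0.3354 kg


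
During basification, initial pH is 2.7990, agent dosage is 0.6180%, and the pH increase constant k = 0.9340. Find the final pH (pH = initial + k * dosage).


Formula: pH_final = pH_initial + k * base_pct
Substituting: pH_final = 2.7990 + 0.9340 * 0.6180
Result: 3.3762


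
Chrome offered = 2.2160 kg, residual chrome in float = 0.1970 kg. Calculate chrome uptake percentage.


Formula: Uptake = (offered - residual) / offered * 100
Substituting: Uptake = (2.2160 - 0.1970) / 2.2160 * 100
Result: 91.1101 %


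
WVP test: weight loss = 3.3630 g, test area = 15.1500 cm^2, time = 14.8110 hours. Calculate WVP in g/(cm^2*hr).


Formula: WVP = loss / (area * time)
Substituting: WVP = 3.3630 / (15.1500 * 14.8110)
Result: 0.0149875 g/(cm^2*hr)


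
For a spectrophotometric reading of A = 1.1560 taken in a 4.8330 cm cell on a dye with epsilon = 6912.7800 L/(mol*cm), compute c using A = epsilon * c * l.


Formula: c = A / (epsilon * l)
Substituting: c = 1.1560 / (6912.7800 * 4.8330)
Result: 3.4601e-05 mol/L


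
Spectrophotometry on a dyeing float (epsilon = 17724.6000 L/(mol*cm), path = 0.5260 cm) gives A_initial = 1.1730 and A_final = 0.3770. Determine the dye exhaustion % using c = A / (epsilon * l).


c_initial = A_i / (epsilon * l) = 1.1730 / (17724.6000 * 0.5260) = 1.2582e-04 mol/L
c_final = A_f / (epsilon * l) = 0.3770 / (17724.6000 * 0.5260) = 4.0437e-05 mol/L
Exhaustion = (c_initial - c_final) / c_initial * 100 = (1.2582e-04 - 4.0437e-05) / 1.2582e-04 * 100 = 67.8602 %


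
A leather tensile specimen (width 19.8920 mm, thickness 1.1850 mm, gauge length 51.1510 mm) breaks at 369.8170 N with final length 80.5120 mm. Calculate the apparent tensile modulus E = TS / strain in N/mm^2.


TS = F / (w * t) = 369.8170 / (19.8920 * 1.1850) = 15.6888 N/mm^2
strain = (Lf - L0) / L0 = (80.5120 - 51.1510) / 51.1510 = 0.5740
E = TS / strain = 15.6888 / 0.5740 = 27.3321 N/mm^2


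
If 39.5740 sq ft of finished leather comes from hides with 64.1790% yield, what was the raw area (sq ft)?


Formula: raw = finished * 100 / yield
Substituting: raw = 39.5740 * 100 / 64.1790
Result: 61.6619 sq ft


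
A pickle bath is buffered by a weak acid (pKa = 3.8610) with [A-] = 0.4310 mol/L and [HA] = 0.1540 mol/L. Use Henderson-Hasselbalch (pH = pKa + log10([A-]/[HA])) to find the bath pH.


ratio = [A-] / [HA] = 0.4310 / 0.1540 = 2.7987
log10(ratio) = 0.4470
pH = pKa + log10(ratio) = 3.8610 + 0.4470 = 4.3080


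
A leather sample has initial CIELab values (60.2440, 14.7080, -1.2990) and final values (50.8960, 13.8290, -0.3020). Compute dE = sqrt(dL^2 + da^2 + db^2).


dL = -9.3480, da = -0.8790, db = 0.9970
dE = sqrt((-9.3480)^2 + (-0.8790)^2 + 0.9970^2) = 9.4420


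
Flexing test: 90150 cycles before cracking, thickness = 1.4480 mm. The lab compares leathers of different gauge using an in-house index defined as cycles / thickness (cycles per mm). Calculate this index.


Formula: Index = cycles / thickness
Substituting: Index = 90150 / 1.4480
Result: 62258.2873 cycles/mm


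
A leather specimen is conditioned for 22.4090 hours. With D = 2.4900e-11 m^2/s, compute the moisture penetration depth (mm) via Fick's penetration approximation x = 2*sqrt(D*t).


t = 22.4090 hr * 3600 = 80672.4000 s
D * t = 2.4900e-11 * 80672.4000 = 2.0087e-06
x = 2 * sqrt(D*t) = 2 * sqrt(2.0087e-06) = 0.0028346 m = 2.8346 mm


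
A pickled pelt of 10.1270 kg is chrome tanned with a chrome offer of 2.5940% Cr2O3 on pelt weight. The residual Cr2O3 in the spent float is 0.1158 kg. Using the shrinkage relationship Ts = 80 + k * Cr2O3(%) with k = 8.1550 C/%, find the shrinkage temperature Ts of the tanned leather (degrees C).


Offered = pelt * offer_pct / 100 = 10.1270 * 2.5940 / 100 = 0.2627 kg
Uptake = offered - residual = 0.2627 - 0.1158 = 0.1469 kg
Cr2O3% on pelt = uptake / pelt * 100 = 0.1469 / 10.1270 * 100 = 1.4505 %
Ts = 80 + k * Cr2O3% = 80 + 8.1550 * 1.4505 = 91.8290 C


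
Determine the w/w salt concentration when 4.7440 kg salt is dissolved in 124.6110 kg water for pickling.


Formula: Conc = salt / (water + salt) * 100
Substituting: Conc = 4.7440 / (124.6110 + 4.7440) * 100
Result: 3.6674 %


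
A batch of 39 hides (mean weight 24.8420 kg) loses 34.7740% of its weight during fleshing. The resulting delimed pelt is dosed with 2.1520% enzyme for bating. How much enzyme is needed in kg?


Total_raw = N * avg_wt = 39 * 24.8420 = 968.8380 kg
Substrate = Total_raw * (1 - loss/100) = 968.8380 * (1 - 34.7740/100) = 631.9343 kg
Enzyme = Substrate * pct / 100 = 631.9343 * 2.1520 / 100 = 13.5992 kg


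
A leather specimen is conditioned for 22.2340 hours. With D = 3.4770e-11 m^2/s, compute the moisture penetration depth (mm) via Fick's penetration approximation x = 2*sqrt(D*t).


t = 22.2340 hr * 3600 = 80042.4000 s
D * t = 3.4770e-11 * 80042.4000 = 2.7831e-06
x = 2 * sqrt(D*t) = 2 * sqrt(2.7831e-06) = 0.00333651 m = 3.3365 mm


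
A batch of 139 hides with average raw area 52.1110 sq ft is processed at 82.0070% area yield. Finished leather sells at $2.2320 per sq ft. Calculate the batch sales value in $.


Raw_total = N * avg_area = 139 * 52.1110 = 7243.4290 sq ft
Finished = Raw_total * yield / 100 = 7243.4290 * 82.0070 / 100 = 5940.1188 sq ft
Value = Finished * price = 5940.1188 * 2.2320 = 13258.3452 $


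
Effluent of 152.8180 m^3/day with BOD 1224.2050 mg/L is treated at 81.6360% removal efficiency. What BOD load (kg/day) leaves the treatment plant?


Load_in = volume * conc / 1000 = 152.8180 * 1224.2050 / 1000 = 187.0806 kg/day
Removed = Load_in * eff / 100 = 187.0806 * 81.6360 / 100 = 152.7251 kg/day
Load_out = Load_in - Removed = 187.0806 - 152.7251 = 34.3555 kg/day


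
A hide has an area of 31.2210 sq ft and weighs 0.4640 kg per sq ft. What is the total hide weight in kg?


Formula: Weight = area * weight_per_sqft
Substituting: Weight = 31.2210 * 0.4640
Result: 14.4865 kg


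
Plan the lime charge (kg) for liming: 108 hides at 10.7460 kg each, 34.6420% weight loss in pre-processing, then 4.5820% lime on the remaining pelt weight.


Total_raw = N * avg_wt = 108 * 10.7460 = 1160.5680 kg
Substrate = Total_raw * (1 - loss/100) = 1160.5680 * (1 - 34.6420/100) = 758.5240 kg
Lime = Substrate * pct / 100 = 758.5240 * 4.5820 / 100 = 34.7556 kg


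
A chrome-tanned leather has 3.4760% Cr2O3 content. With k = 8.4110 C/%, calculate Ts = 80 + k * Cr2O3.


Formula: Ts = 80 + k * Cr2O3
Substituting: Ts = 80 + 8.4110 * 3.4760
Result: 109.2366 C


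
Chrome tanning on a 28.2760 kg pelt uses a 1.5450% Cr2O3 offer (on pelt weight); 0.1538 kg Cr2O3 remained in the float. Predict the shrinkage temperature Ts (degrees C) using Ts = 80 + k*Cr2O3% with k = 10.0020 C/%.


Offered = pelt * offer_pct / 100 = 28.2760 * 1.5450 / 100 = 0.4369 kg
Uptake = offered - residual = 0.4369 - 0.1538 = 0.2831 kg
Cr2O3% on pelt = uptake / pelt * 100 = 0.2831 / 28.2760 * 100 = 1.0011 %
Ts = 80 + k * Cr2O3% = 80 + 10.0020 * 1.0011 = 90.0128 C


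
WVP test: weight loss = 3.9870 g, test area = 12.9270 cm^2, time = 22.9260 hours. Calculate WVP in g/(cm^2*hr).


Formula: WVP = loss / (area * time)
Substituting: WVP = 3.9870 / (12.9270 * 22.9260)
Result: 0.013453 g/(cm^2*hr)


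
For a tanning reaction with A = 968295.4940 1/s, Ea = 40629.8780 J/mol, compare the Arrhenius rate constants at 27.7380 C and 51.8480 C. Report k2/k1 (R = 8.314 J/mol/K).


T1 = 27.7380 + 273.15 = 300.8880 K; T2 = 51.8480 + 273.15 = 324.9980 K
k1 = A * exp(-Ea/(R*T1)) = 968295.4940 * exp(-40629.8780/(8.314*300.8880)) = 0.0855739 1/s
k2 = A * exp(-Ea/(R*T2)) = 968295.4940 * exp(-40629.8780/(8.314*324.9980)) = 0.2855 1/s
k2/k1 = 0.2855 / 0.0855739 = 3.3364


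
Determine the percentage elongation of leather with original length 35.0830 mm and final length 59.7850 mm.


Formula: Elongation = (Lf - L0) / L0 * 100
Substituting: Elongation = (59.7850 - 35.0830) / 35.0830 * 100
Result: 70.4102 %


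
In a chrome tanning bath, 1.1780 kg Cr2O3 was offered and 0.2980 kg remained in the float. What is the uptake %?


Formula: Uptake = (offered - residual) / offered * 100
Substituting: Uptake = (1.1780 - 0.2980) / 1.1780 * 100
Result: 74.7029 %


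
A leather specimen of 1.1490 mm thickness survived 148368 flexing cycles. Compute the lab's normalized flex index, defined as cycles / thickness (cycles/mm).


Formula: Index = cycles / thickness
Substituting: Index = 148368 / 1.1490
Result: 129127.9373 cycles/mm


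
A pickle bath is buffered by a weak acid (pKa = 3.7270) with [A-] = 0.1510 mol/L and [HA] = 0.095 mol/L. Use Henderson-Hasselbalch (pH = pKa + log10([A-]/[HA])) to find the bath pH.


ratio = [A-] / [HA] = 0.1510 / 0.095 = 1.5895
log10(ratio) = 0.2013
pH = pKa + log10(ratio) = 3.7270 + 0.2013 = 3.9283


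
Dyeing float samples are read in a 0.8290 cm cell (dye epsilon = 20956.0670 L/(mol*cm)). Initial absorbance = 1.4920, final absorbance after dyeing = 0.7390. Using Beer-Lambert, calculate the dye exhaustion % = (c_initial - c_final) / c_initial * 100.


c_initial = A_i / (epsilon * l) = 1.4920 / (20956.0670 * 0.8290) = 8.5882e-05 mol/L
c_final = A_f / (epsilon * l) = 0.7390 / (20956.0670 * 0.8290) = 4.2538e-05 mol/L
Exhaustion = (c_initial - c_final) / c_initial * 100 = (8.5882e-05 - 4.2538e-05) / 8.5882e-05 * 100 = 50.4692 %


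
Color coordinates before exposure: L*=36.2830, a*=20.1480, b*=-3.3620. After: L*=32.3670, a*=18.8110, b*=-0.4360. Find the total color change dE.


dL = -3.9160, da = -1.3370, db = 2.9260
dE = sqrt((-3.9160)^2 + (-1.3370)^2 + 2.9260^2) = 5.0679


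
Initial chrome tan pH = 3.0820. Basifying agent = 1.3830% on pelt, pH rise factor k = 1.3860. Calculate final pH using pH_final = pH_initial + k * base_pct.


Formula: pH_final = pH_initial + k * base_pct
Substituting: pH_final = 3.0820 + 1.3860 * 1.3830
Result: 4.9988


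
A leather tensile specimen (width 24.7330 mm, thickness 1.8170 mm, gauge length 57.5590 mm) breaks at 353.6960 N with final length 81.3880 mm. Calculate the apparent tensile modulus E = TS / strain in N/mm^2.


TS = F / (w * t) = 353.6960 / (24.7330 * 1.8170) = 7.8704 N/mm^2
strain = (Lf - L0) / L0 = (81.3880 - 57.5590) / 57.5590 = 0.4140
E = TS / strain = 7.8704 / 0.4140 = 19.0110 N/mm^2


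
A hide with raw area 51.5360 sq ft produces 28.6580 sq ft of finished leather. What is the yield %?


Formula: Yield = finished / raw * 100
Substituting: Yield = 28.6580 / 51.5360 * 100
Result: 55.6077 %


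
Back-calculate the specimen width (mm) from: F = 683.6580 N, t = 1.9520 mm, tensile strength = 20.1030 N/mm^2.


Formula: w = F / (TS * t)
Substituting: w = 683.6580 / (20.1030 * 1.9520)
Result: 17.4220 mm


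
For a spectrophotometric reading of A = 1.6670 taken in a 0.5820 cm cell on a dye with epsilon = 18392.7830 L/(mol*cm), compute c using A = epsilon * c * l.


Formula: c = A / (epsilon * l)
Substituting: c = 1.6670 / (18392.7830 * 0.5820)
Result: 1.5573e-04 mol/L


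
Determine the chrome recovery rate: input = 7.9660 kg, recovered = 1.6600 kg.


Formula: Recovery = recovered / input * 100
Substituting: Recovery = 1.6600 / 7.9660 * 100
Result: 20.8386 %


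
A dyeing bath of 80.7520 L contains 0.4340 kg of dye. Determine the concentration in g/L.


Formula: Conc = dye_mass(kg) / volume(L) * 1000
Substituting: Conc = 0.4340 / 80.7520 * 1000
Result: 5.3745 g/L


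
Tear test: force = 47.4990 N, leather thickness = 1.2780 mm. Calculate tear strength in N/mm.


Formula: Tear strength = force / thickness
Substituting: Tear strength = 47.4990 / 1.2780
Result: 37.1667 N/mm


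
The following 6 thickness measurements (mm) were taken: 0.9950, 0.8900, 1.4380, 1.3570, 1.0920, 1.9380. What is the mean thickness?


Formula: Average = sum / n
Substituting: Average = 7.7100 / 6
Result: 1.2850 mm


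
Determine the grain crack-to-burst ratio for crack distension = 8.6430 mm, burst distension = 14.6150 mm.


Formula: Ratio = crack / burst
Substituting: Ratio = 8.6430 / 14.6150
Result: 0.5914


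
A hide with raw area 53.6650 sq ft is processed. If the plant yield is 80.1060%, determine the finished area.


Formula: finished = raw * yield / 100
Substituting: finished = 53.6650 * 80.1060 / 100
Result: 42.9889 sq ft


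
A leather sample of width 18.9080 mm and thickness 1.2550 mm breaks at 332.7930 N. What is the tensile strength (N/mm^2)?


Formula: TS = force / (width * thickness)
Substituting: TS = 332.7930 / (18.9080 * 1.2550)
Result: 14.0244 N/mm^2


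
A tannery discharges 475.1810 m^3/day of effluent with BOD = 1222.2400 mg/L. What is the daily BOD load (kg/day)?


Formula: BOD_load = volume * conc / 1000
Substituting: BOD_load = 475.1810 * 1222.2400 / 1000
Result: 580.7852 kg/day


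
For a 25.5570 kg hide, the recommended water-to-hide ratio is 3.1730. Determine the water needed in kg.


Formula: Water = hide_weight * ratio
Substituting: Water = 25.5570 * 3.1730
Result: 81.0924 kg


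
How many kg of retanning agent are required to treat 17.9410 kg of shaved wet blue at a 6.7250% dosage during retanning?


Formula: Retan = substrate * pct / 100
Substituting: Retan = 17.9410 * 6.7250 / 100
Result: 1.2065 kg


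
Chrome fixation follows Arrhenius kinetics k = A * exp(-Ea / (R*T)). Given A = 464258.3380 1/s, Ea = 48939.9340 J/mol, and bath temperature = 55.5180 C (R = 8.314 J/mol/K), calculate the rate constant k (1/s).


T_K = T_C + 273.15 = 55.5180 + 273.15 = 328.6680 K
exponent = -Ea / (R * T_K) = -48939.9340 / (8.314 * 328.6680) = -17.9100
k = A * exp(exponent) = 464258.3380 * exp(-17.9100) = 0.00773641 1/s


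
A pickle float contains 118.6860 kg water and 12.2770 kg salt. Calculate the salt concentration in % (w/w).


Formula: Conc = salt / (water + salt) * 100
Substituting: Conc = 12.2770 / (118.6860 + 12.2770) * 100
Result: 9.3744 %


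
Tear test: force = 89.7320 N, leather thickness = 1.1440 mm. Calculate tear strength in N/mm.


Formula: Tear strength = force / thickness
Substituting: Tear strength = 89.7320 / 1.1440
Result: 78.4371 N/mm


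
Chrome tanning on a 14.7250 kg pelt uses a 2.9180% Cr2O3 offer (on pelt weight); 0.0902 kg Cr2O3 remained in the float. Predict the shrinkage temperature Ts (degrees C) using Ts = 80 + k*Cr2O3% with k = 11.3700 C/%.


Offered = pelt * offer_pct / 100 = 14.7250 * 2.9180 / 100 = 0.4297 kg
Uptake = offered - residual = 0.4297 - 0.0902 = 0.3395 kg
Cr2O3% on pelt = uptake / pelt * 100 = 0.3395 / 14.7250 * 100 = 2.3054 %
Ts = 80 + k * Cr2O3% = 80 + 11.3700 * 2.3054 = 106.2128 C


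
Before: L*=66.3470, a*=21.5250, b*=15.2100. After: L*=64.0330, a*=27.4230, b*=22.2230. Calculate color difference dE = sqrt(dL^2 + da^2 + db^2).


dL = -2.3140, da = 5.8980, db = 7.0130
dE = sqrt((-2.3140)^2 + 5.8980^2 + 7.0130^2) = 9.4511


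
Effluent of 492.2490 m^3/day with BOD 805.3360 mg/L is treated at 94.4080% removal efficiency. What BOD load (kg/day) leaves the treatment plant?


Load_in = volume * conc / 1000 = 492.2490 * 805.3360 / 1000 = 396.4258 kg/day
Removed = Load_in * eff / 100 = 396.4258 * 94.4080 / 100 = 374.2577 kg/day
Load_out = Load_in - Removed = 396.4258 - 374.2577 = 22.1681 kg/day


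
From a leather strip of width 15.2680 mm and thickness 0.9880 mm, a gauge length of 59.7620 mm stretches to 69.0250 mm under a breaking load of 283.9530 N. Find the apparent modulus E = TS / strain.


TS = F / (w * t) = 283.9530 / (15.2680 * 0.9880) = 18.8238 N/mm^2
strain = (Lf - L0) / L0 = (69.0250 - 59.7620) / 59.7620 = 0.1550
E = TS / strain = 18.8238 / 0.1550 = 121.4453 N/mm^2


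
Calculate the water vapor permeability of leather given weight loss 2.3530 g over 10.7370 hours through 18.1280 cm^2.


Formula: WVP = loss / (area * time)
Substituting: WVP = 2.3530 / (18.1280 * 10.7370)
Result: 0.012089 g/(cm^2*hr)


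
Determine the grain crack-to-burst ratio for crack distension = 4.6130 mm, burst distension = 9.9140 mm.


Formula: Ratio = crack / burst
Substituting: Ratio = 4.6130 / 9.9140
Result: 0.4653


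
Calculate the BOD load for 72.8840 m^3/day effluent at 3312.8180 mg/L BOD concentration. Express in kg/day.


Formula: BOD_load = volume * conc / 1000
Substituting: BOD_load = 72.8840 * 3312.8180 / 1000
Result: 241.4514 kg/day


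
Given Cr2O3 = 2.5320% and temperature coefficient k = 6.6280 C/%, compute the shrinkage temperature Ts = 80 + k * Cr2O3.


Formula: Ts = 80 + k * Cr2O3
Substituting: Ts = 80 + 6.6280 * 2.5320
Result: 96.7821 C


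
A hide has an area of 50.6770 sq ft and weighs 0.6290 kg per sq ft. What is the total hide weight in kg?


Formula: Weight = area * weight_per_sqft
Substituting: Weight = 50.6770 * 0.6290
Result: 31.8758 kg


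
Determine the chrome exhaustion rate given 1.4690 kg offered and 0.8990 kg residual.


Formula: Uptake = (offered - residual) / offered * 100
Substituting: Uptake = (1.4690 - 0.8990) / 1.4690 * 100
Result: 38.8019 %


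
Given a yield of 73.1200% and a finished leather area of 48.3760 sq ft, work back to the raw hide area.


Formula: raw = finished * 100 / yield
Substituting: raw = 48.3760 * 100 / 73.1200
Result: 66.1597 sq ft


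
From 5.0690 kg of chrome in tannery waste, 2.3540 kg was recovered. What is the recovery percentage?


Formula: Recovery = recovered / input * 100
Substituting: Recovery = 2.3540 / 5.0690 * 100
Result: 46.4391 %


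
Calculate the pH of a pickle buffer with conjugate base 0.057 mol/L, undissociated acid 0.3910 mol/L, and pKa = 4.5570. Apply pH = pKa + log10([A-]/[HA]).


ratio = [A-] / [HA] = 0.057 / 0.3910 = 0.1458
log10(ratio) = -0.8363
pH = pKa + log10(ratio) = 4.5570 - 0.8363 = 3.7207


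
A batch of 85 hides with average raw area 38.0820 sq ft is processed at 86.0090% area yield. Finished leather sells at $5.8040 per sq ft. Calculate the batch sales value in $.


Raw_total = N * avg_area = 85 * 38.0820 = 3236.9700 sq ft
Finished = Raw_total * yield / 100 = 3236.9700 * 86.0090 / 100 = 2784.0855 sq ft
Value = Finished * price = 2784.0855 * 5.8040 = 16158.8324 $


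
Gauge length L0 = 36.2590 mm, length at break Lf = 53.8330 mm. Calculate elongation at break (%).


Formula: Elongation = (Lf - L0) / L0 * 100
Substituting: Elongation = (53.8330 - 36.2590) / 36.2590 * 100
Result: 48.4680 %


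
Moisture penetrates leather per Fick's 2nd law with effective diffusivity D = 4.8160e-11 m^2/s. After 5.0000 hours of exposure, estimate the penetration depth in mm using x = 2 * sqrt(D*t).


t = 5.0000 hr * 3600 = 18000.0000 s
D * t = 4.8160e-11 * 18000.0000 = 8.6688e-07
x = 2 * sqrt(D*t) = 2 * sqrt(8.6688e-07) = 0.00186213 m = 1.8621 mm


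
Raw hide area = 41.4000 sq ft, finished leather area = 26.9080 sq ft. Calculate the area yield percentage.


Formula: Yield = finished / raw * 100
Substituting: Yield = 26.9080 / 41.4000 * 100
Result: 64.9952 %


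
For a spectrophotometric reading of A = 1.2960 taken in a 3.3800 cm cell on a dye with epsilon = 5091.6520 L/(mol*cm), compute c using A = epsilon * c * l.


Formula: c = A / (epsilon * l)
Substituting: c = 1.2960 / (5091.6520 * 3.3800)
Result: 7.5306e-05 mol/L


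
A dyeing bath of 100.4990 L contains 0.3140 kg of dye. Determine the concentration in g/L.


Formula: Conc = dye_mass(kg) / volume(L) * 1000
Substituting: Conc = 0.3140 / 100.4990 * 1000
Result: 3.1244 g/L


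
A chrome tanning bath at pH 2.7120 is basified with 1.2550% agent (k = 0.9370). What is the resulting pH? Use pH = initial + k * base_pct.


Formula: pH_final = pH_initial + k * base_pct
Substituting: pH_final = 2.7120 + 0.9370 * 1.2550
Result: 3.8879


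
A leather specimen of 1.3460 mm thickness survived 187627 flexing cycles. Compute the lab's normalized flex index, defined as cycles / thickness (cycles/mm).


Formula: Index = cycles / thickness
Substituting: Index = 187627 / 1.3460
Result: 139395.9881 cycles/mm


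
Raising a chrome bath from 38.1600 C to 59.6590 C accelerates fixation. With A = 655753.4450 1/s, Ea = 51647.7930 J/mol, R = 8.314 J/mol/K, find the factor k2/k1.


T1 = 38.1600 + 273.15 = 311.3100 K; T2 = 59.6590 + 273.15 = 332.8090 K
k1 = A * exp(-Ea/(R*T1)) = 655753.4450 * exp(-51647.7930/(8.314*311.3100)) = 0.00141402 1/s
k2 = A * exp(-Ea/(R*T2)) = 655753.4450 * exp(-51647.7930/(8.314*332.8090)) = 0.00513198 1/s
k2/k1 = 0.00513198 / 0.00141402 = 3.6294


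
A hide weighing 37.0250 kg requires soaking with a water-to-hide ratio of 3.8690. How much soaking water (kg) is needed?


Formula: Water = hide_weight * ratio
Substituting: Water = 37.0250 * 3.8690
Result: 143.2497 kg


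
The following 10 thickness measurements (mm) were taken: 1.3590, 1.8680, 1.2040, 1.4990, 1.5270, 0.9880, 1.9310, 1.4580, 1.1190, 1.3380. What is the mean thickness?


Formula: Average = sum / n
Substituting: Average = 14.2910 / 10
Result: 1.4291 mm


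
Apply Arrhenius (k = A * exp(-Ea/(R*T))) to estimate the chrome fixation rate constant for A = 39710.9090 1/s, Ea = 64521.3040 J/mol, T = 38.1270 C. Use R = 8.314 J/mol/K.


T_K = T_C + 273.15 = 38.1270 + 273.15 = 311.2770 K
exponent = -Ea / (R * T_K) = -64521.3040 / (8.314 * 311.2770) = -24.9314
k = A * exp(exponent) = 39710.9090 * exp(-24.9314) = 5.9068e-07 1/s


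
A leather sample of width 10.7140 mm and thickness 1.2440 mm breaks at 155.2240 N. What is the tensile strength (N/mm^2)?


Formula: TS = force / (width * thickness)
Substituting: TS = 155.2240 / (10.7140 * 1.2440)
Result: 11.6463 N/mm^2


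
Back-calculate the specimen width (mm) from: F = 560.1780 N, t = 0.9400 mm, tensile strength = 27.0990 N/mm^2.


Formula: w = F / (TS * t)
Substituting: w = 560.1780 / (27.0990 * 0.9400)
Result: 21.9910 mm


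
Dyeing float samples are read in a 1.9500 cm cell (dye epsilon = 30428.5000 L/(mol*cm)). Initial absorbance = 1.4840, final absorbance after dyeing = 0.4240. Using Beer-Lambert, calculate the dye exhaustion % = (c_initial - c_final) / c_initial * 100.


c_initial = A_i / (epsilon * l) = 1.4840 / (30428.5000 * 1.9500) = 2.5010e-05 mol/L
c_final = A_f / (epsilon * l) = 0.4240 / (30428.5000 * 1.9500) = 7.1458e-06 mol/L
Exhaustion = (c_initial - c_final) / c_initial * 100 = (2.5010e-05 - 7.1458e-06) / 2.5010e-05 * 100 = 71.4286 %


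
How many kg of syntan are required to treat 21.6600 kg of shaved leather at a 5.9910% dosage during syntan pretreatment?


Formula: Syntan = substrate * pct / 100
Substituting: Syntan = 21.6600 * 5.9910 / 100
Result: 1.2977 kg


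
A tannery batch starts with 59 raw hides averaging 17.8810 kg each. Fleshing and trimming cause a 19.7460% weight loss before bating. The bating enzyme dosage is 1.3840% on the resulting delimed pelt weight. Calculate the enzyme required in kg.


Total_raw = N * avg_wt = 59 * 17.8810 = 1054.9790 kg
Substrate = Total_raw * (1 - loss/100) = 1054.9790 * (1 - 19.7460/100) = 846.6628 kg
Enzyme = Substrate * pct / 100 = 846.6628 * 1.3840 / 100 = 11.7178 kg


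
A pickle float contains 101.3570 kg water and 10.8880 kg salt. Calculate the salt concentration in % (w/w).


Formula: Conc = salt / (water + salt) * 100
Substituting: Conc = 10.8880 / (101.3570 + 10.8880) * 100
Result: 9.7002 %


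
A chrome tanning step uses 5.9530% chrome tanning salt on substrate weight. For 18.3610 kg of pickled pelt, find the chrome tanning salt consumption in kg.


Formula: Chrome = substrate * pct / 100
Substituting: Chrome = 18.3610 * 5.9530 / 100
Result: 1.0930 kg


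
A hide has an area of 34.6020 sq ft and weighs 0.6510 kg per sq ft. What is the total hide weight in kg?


Formula: Weight = area * weight_per_sqft
Substituting: Weight = 34.6020 * 0.6510
Result: 22.5259 kg


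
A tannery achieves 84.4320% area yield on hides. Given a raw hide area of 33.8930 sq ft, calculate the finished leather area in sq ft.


Formula: finished = raw * yield / 100
Substituting: finished = 33.8930 * 84.4320 / 100
Result: 28.6165 sq ft


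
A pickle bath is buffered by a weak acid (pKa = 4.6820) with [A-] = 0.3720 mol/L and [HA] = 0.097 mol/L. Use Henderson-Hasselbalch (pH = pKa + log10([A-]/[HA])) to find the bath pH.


ratio = [A-] / [HA] = 0.3720 / 0.097 = 3.8351
log10(ratio) = 0.5838
pH = pKa + log10(ratio) = 4.6820 + 0.5838 = 5.2658


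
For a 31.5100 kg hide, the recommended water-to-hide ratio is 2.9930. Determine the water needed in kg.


Formula: Water = hide_weight * ratio
Substituting: Water = 31.5100 * 2.9930
Result: 94.3094 kg


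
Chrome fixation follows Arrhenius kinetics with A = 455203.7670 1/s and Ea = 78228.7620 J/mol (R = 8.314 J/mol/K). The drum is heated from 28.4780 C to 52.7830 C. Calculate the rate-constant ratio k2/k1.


T1 = 28.4780 + 273.15 = 301.6280 K; T2 = 52.7830 + 273.15 = 325.9330 K
k1 = A * exp(-Ea/(R*T1)) = 455203.7670 * exp(-78228.7620/(8.314*301.6280)) = 1.2894e-08 1/s
k2 = A * exp(-Ea/(R*T2)) = 455203.7670 * exp(-78228.7620/(8.314*325.9330)) = 1.3203e-07 1/s
k2/k1 = 1.3203e-07 / 1.2894e-08 = 10.2392


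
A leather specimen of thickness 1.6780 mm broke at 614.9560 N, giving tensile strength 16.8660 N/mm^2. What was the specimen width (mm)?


Formula: w = F / (TS * t)
Substituting: w = 614.9560 / (16.8660 * 1.6780)
Result: 21.7290 mm


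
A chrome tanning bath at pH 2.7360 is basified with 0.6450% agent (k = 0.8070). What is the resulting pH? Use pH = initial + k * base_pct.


Formula: pH_final = pH_initial + k * base_pct
Substituting: pH_final = 2.7360 + 0.8070 * 0.6450
Result: 3.2565


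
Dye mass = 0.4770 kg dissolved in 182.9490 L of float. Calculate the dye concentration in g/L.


Formula: Conc = dye_mass(kg) / volume(L) * 1000
Substituting: Conc = 0.4770 / 182.9490 * 1000
Result: 2.6073 g/L


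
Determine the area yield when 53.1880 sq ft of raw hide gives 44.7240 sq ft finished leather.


Formula: Yield = finished / raw * 100
Substituting: Yield = 44.7240 / 53.1880 * 100
Result: 84.0866 %


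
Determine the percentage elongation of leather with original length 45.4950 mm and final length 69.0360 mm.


Formula: Elongation = (Lf - L0) / L0 * 100
Substituting: Elongation = (69.0360 - 45.4950) / 45.4950 * 100
Result: 51.7441 %


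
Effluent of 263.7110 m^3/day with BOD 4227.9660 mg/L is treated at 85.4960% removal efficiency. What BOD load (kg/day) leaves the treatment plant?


Load_in = volume * conc / 1000 = 263.7110 * 4227.9660 / 1000 = 1114.9611 kg/day
Removed = Load_in * eff / 100 = 1114.9611 * 85.4960 / 100 = 953.2472 kg/day
Load_out = Load_in - Removed = 1114.9611 - 953.2472 = 161.7140 kg/day


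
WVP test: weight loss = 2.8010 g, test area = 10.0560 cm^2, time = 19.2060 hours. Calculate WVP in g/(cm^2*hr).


Formula: WVP = loss / (area * time)
Substituting: WVP = 2.8010 / (10.0560 * 19.2060)
Result: 0.0145028 g/(cm^2*hr)


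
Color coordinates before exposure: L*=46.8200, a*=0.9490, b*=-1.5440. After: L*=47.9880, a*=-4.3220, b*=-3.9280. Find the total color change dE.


dL = 1.1680, da = -5.2710, db = -2.3840
dE = sqrt(1.1680^2 + (-5.2710)^2 + (-2.3840)^2) = 5.9018


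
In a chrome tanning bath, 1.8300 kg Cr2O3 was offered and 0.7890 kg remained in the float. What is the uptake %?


Formula: Uptake = (offered - residual) / offered * 100
Substituting: Uptake = (1.8300 - 0.7890) / 1.8300 * 100
Result: 56.8852 %


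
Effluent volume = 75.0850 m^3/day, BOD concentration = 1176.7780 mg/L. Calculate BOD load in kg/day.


Formula: BOD_load = volume * conc / 1000
Substituting: BOD_load = 75.0850 * 1176.7780 / 1000
Result: 88.3584 kg/day


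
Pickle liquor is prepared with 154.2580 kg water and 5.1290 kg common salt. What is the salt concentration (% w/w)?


Formula: Conc = salt / (water + salt) * 100
Substituting: Conc = 5.1290 / (154.2580 + 5.1290) * 100
Result: 3.2180 %


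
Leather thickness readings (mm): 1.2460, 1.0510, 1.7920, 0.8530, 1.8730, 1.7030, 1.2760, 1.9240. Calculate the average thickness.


Formula: Average = sum / n
Substituting: Average = 11.7180 / 8
Result: 1.4647 mm


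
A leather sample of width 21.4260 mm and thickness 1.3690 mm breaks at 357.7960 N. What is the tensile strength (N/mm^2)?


Formula: TS = force / (width * thickness)
Substituting: TS = 357.7960 / (21.4260 * 1.3690)
Result: 12.1981 N/mm^2


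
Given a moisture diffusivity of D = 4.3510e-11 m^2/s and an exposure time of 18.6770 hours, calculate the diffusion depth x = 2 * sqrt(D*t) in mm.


t = 18.6770 hr * 3600 = 67237.2000 s
D * t = 4.3510e-11 * 67237.2000 = 2.9255e-06
x = 2 * sqrt(D*t) = 2 * sqrt(2.9255e-06) = 0.00342081 m = 3.4208 mm


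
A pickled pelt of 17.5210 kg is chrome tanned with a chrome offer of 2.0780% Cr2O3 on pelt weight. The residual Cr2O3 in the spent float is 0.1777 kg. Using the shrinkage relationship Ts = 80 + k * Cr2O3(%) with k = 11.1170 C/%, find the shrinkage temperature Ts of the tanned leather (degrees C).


Offered = pelt * offer_pct / 100 = 17.5210 * 2.0780 / 100 = 0.3641 kg
Uptake = offered - residual = 0.3641 - 0.1777 = 0.1864 kg
Cr2O3% on pelt = uptake / pelt * 100 = 0.1864 / 17.5210 * 100 = 1.0638 %
Ts = 80 + k * Cr2O3% = 80 + 11.1170 * 1.0638 = 91.8261 C


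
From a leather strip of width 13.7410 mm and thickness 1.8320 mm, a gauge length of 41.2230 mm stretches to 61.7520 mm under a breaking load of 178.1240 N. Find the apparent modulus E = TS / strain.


TS = F / (w * t) = 178.1240 / (13.7410 * 1.8320) = 7.0759 N/mm^2
strain = (Lf - L0) / L0 = (61.7520 - 41.2230) / 41.2230 = 0.4980
E = TS / strain = 7.0759 / 0.4980 = 14.2086 N/mm^2


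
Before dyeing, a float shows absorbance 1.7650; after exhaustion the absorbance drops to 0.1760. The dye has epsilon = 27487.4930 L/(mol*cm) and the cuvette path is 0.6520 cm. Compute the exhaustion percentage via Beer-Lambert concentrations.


c_initial = A_i / (epsilon * l) = 1.7650 / (27487.4930 * 0.6520) = 9.8483e-05 mol/L
c_final = A_f / (epsilon * l) = 0.1760 / (27487.4930 * 0.6520) = 9.8204e-06 mol/L
Exhaustion = (c_initial - c_final) / c_initial * 100 = (9.8483e-05 - 9.8204e-06) / 9.8483e-05 * 100 = 90.0283 %


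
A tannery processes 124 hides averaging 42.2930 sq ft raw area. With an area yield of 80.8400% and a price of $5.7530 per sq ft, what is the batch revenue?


Raw_total = N * avg_area = 124 * 42.2930 = 5244.3320 sq ft
Finished = Raw_total * yield / 100 = 5244.3320 * 80.8400 / 100 = 4239.5180 sq ft
Value = Finished * price = 4239.5180 * 5.7530 = 24389.9470 $
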